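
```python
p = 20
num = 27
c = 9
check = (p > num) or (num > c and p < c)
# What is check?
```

Answer: False

Derivation:
Trace (tracking check):
p = 20  # -> p = 20
num = 27  # -> num = 27
c = 9  # -> c = 9
check = p > num or (num > c and p < c)  # -> check = False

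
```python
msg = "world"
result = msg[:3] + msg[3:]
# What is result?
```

Answer: 'world'

Derivation:
Trace (tracking result):
msg = 'world'  # -> msg = 'world'
result = msg[:3] + msg[3:]  # -> result = 'world'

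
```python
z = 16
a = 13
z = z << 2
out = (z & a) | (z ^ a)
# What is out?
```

Answer: 77

Derivation:
Trace (tracking out):
z = 16  # -> z = 16
a = 13  # -> a = 13
z = z << 2  # -> z = 64
out = z & a | z ^ a  # -> out = 77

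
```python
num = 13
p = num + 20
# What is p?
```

Answer: 33

Derivation:
Trace (tracking p):
num = 13  # -> num = 13
p = num + 20  # -> p = 33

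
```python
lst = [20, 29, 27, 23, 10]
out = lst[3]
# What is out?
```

Trace (tracking out):
lst = [20, 29, 27, 23, 10]  # -> lst = [20, 29, 27, 23, 10]
out = lst[3]  # -> out = 23

Answer: 23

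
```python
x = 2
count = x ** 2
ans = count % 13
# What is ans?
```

Trace (tracking ans):
x = 2  # -> x = 2
count = x ** 2  # -> count = 4
ans = count % 13  # -> ans = 4

Answer: 4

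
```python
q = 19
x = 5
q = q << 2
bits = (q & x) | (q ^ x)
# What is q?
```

Trace (tracking q):
q = 19  # -> q = 19
x = 5  # -> x = 5
q = q << 2  # -> q = 76
bits = q & x | q ^ x  # -> bits = 77

Answer: 76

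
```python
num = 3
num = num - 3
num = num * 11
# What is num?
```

Answer: 0

Derivation:
Trace (tracking num):
num = 3  # -> num = 3
num = num - 3  # -> num = 0
num = num * 11  # -> num = 0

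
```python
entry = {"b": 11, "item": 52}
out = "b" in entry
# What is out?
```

Answer: True

Derivation:
Trace (tracking out):
entry = {'b': 11, 'item': 52}  # -> entry = {'b': 11, 'item': 52}
out = 'b' in entry  # -> out = True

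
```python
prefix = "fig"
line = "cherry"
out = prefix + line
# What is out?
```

Trace (tracking out):
prefix = 'fig'  # -> prefix = 'fig'
line = 'cherry'  # -> line = 'cherry'
out = prefix + line  # -> out = 'figcherry'

Answer: 'figcherry'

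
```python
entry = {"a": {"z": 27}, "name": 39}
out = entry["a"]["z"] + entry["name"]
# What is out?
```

Trace (tracking out):
entry = {'a': {'z': 27}, 'name': 39}  # -> entry = {'a': {'z': 27}, 'name': 39}
out = entry['a']['z'] + entry['name']  # -> out = 66

Answer: 66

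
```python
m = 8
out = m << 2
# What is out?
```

Answer: 32

Derivation:
Trace (tracking out):
m = 8  # -> m = 8
out = m << 2  # -> out = 32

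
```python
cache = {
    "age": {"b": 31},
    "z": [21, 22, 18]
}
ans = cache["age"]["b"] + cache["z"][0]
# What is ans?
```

Trace (tracking ans):
cache = {'age': {'b': 31}, 'z': [21, 22, 18]}  # -> cache = {'age': {'b': 31}, 'z': [21, 22, 18]}
ans = cache['age']['b'] + cache['z'][0]  # -> ans = 52

Answer: 52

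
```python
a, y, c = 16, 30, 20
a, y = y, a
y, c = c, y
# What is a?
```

Trace (tracking a):
a, y, c = (16, 30, 20)  # -> a = 16, y = 30, c = 20
a, y = (y, a)  # -> a = 30, y = 16
y, c = (c, y)  # -> y = 20, c = 16

Answer: 30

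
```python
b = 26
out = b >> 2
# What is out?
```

Answer: 6

Derivation:
Trace (tracking out):
b = 26  # -> b = 26
out = b >> 2  # -> out = 6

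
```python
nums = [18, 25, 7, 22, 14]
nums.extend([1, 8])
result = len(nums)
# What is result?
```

Trace (tracking result):
nums = [18, 25, 7, 22, 14]  # -> nums = [18, 25, 7, 22, 14]
nums.extend([1, 8])  # -> nums = [18, 25, 7, 22, 14, 1, 8]
result = len(nums)  # -> result = 7

Answer: 7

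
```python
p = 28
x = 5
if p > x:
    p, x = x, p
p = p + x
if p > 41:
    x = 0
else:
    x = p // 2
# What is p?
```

Answer: 33

Derivation:
Trace (tracking p):
p = 28  # -> p = 28
x = 5  # -> x = 5
if p > x:  # condition is True
    p, x = (x, p)  # -> p = 5, x = 28
p = p + x  # -> p = 33
if p > 41:  # condition is False
else:
    x = p // 2  # -> x = 16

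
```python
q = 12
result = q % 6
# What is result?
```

Trace (tracking result):
q = 12  # -> q = 12
result = q % 6  # -> result = 0

Answer: 0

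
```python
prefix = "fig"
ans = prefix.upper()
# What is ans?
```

Trace (tracking ans):
prefix = 'fig'  # -> prefix = 'fig'
ans = prefix.upper()  # -> ans = 'FIG'

Answer: 'FIG'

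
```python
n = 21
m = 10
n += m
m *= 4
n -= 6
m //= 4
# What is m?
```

Trace (tracking m):
n = 21  # -> n = 21
m = 10  # -> m = 10
n += m  # -> n = 31
m *= 4  # -> m = 40
n -= 6  # -> n = 25
m //= 4  # -> m = 10

Answer: 10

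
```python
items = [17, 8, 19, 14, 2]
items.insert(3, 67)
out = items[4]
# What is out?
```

Answer: 14

Derivation:
Trace (tracking out):
items = [17, 8, 19, 14, 2]  # -> items = [17, 8, 19, 14, 2]
items.insert(3, 67)  # -> items = [17, 8, 19, 67, 14, 2]
out = items[4]  # -> out = 14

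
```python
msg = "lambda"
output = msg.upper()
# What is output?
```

Answer: 'LAMBDA'

Derivation:
Trace (tracking output):
msg = 'lambda'  # -> msg = 'lambda'
output = msg.upper()  # -> output = 'LAMBDA'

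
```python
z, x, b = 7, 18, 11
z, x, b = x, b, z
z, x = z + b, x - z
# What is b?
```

Trace (tracking b):
z, x, b = (7, 18, 11)  # -> z = 7, x = 18, b = 11
z, x, b = (x, b, z)  # -> z = 18, x = 11, b = 7
z, x = (z + b, x - z)  # -> z = 25, x = -7

Answer: 7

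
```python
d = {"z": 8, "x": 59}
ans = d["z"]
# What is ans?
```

Answer: 8

Derivation:
Trace (tracking ans):
d = {'z': 8, 'x': 59}  # -> d = {'z': 8, 'x': 59}
ans = d['z']  # -> ans = 8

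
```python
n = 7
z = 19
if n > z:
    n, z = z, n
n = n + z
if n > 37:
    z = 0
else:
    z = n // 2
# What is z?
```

Trace (tracking z):
n = 7  # -> n = 7
z = 19  # -> z = 19
if n > z:  # condition is False
n = n + z  # -> n = 26
if n > 37:  # condition is False
else:
    z = n // 2  # -> z = 13

Answer: 13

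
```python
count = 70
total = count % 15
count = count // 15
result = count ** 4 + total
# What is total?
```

Trace (tracking total):
count = 70  # -> count = 70
total = count % 15  # -> total = 10
count = count // 15  # -> count = 4
result = count ** 4 + total  # -> result = 266

Answer: 10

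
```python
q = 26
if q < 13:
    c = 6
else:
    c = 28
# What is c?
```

Answer: 28

Derivation:
Trace (tracking c):
q = 26  # -> q = 26
if q < 13:  # condition is False
else:
    c = 28  # -> c = 28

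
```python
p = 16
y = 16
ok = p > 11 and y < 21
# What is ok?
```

Trace (tracking ok):
p = 16  # -> p = 16
y = 16  # -> y = 16
ok = p > 11 and y < 21  # -> ok = True

Answer: True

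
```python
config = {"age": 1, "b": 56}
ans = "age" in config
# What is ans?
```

Trace (tracking ans):
config = {'age': 1, 'b': 56}  # -> config = {'age': 1, 'b': 56}
ans = 'age' in config  # -> ans = True

Answer: True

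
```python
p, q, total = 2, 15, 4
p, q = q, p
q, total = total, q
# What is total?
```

Answer: 2

Derivation:
Trace (tracking total):
p, q, total = (2, 15, 4)  # -> p = 2, q = 15, total = 4
p, q = (q, p)  # -> p = 15, q = 2
q, total = (total, q)  # -> q = 4, total = 2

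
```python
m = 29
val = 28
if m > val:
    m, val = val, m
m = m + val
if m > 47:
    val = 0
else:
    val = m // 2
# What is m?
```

Answer: 57

Derivation:
Trace (tracking m):
m = 29  # -> m = 29
val = 28  # -> val = 28
if m > val:  # condition is True
    m, val = (val, m)  # -> m = 28, val = 29
m = m + val  # -> m = 57
if m > 47:  # condition is True
    val = 0  # -> val = 0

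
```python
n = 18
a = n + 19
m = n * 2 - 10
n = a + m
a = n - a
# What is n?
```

Trace (tracking n):
n = 18  # -> n = 18
a = n + 19  # -> a = 37
m = n * 2 - 10  # -> m = 26
n = a + m  # -> n = 63
a = n - a  # -> a = 26

Answer: 63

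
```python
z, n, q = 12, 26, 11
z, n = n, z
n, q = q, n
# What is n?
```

Trace (tracking n):
z, n, q = (12, 26, 11)  # -> z = 12, n = 26, q = 11
z, n = (n, z)  # -> z = 26, n = 12
n, q = (q, n)  # -> n = 11, q = 12

Answer: 11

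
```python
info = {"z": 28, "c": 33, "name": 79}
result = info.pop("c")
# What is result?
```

Answer: 33

Derivation:
Trace (tracking result):
info = {'z': 28, 'c': 33, 'name': 79}  # -> info = {'z': 28, 'c': 33, 'name': 79}
result = info.pop('c')  # -> result = 33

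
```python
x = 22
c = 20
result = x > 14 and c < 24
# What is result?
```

Answer: True

Derivation:
Trace (tracking result):
x = 22  # -> x = 22
c = 20  # -> c = 20
result = x > 14 and c < 24  # -> result = True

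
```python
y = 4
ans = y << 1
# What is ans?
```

Answer: 8

Derivation:
Trace (tracking ans):
y = 4  # -> y = 4
ans = y << 1  # -> ans = 8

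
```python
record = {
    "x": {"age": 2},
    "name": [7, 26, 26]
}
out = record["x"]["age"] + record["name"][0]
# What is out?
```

Answer: 9

Derivation:
Trace (tracking out):
record = {'x': {'age': 2}, 'name': [7, 26, 26]}  # -> record = {'x': {'age': 2}, 'name': [7, 26, 26]}
out = record['x']['age'] + record['name'][0]  # -> out = 9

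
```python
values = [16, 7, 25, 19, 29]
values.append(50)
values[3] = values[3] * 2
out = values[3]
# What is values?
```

Answer: [16, 7, 25, 38, 29, 50]

Derivation:
Trace (tracking values):
values = [16, 7, 25, 19, 29]  # -> values = [16, 7, 25, 19, 29]
values.append(50)  # -> values = [16, 7, 25, 19, 29, 50]
values[3] = values[3] * 2  # -> values = [16, 7, 25, 38, 29, 50]
out = values[3]  # -> out = 38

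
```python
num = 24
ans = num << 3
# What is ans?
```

Trace (tracking ans):
num = 24  # -> num = 24
ans = num << 3  # -> ans = 192

Answer: 192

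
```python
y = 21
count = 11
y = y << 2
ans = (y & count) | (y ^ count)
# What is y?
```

Answer: 84

Derivation:
Trace (tracking y):
y = 21  # -> y = 21
count = 11  # -> count = 11
y = y << 2  # -> y = 84
ans = y & count | y ^ count  # -> ans = 95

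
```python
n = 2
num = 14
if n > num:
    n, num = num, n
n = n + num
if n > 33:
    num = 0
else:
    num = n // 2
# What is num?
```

Answer: 8

Derivation:
Trace (tracking num):
n = 2  # -> n = 2
num = 14  # -> num = 14
if n > num:  # condition is False
n = n + num  # -> n = 16
if n > 33:  # condition is False
else:
    num = n // 2  # -> num = 8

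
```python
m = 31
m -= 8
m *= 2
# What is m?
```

Trace (tracking m):
m = 31  # -> m = 31
m -= 8  # -> m = 23
m *= 2  # -> m = 46

Answer: 46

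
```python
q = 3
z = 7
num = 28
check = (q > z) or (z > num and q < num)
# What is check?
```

Trace (tracking check):
q = 3  # -> q = 3
z = 7  # -> z = 7
num = 28  # -> num = 28
check = q > z or (z > num and q < num)  # -> check = False

Answer: False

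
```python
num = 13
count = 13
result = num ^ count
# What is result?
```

Answer: 0

Derivation:
Trace (tracking result):
num = 13  # -> num = 13
count = 13  # -> count = 13
result = num ^ count  # -> result = 0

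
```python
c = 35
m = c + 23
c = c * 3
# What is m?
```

Trace (tracking m):
c = 35  # -> c = 35
m = c + 23  # -> m = 58
c = c * 3  # -> c = 105

Answer: 58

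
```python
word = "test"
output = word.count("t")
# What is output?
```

Trace (tracking output):
word = 'test'  # -> word = 'test'
output = word.count('t')  # -> output = 2

Answer: 2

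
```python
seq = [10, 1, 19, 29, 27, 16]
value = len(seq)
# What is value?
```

Trace (tracking value):
seq = [10, 1, 19, 29, 27, 16]  # -> seq = [10, 1, 19, 29, 27, 16]
value = len(seq)  # -> value = 6

Answer: 6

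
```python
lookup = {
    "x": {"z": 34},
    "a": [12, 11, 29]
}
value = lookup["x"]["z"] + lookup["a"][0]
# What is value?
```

Answer: 46

Derivation:
Trace (tracking value):
lookup = {'x': {'z': 34}, 'a': [12, 11, 29]}  # -> lookup = {'x': {'z': 34}, 'a': [12, 11, 29]}
value = lookup['x']['z'] + lookup['a'][0]  # -> value = 46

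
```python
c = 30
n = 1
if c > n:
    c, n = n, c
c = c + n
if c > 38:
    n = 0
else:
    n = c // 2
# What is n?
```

Trace (tracking n):
c = 30  # -> c = 30
n = 1  # -> n = 1
if c > n:  # condition is True
    c, n = (n, c)  # -> c = 1, n = 30
c = c + n  # -> c = 31
if c > 38:  # condition is False
else:
    n = c // 2  # -> n = 15

Answer: 15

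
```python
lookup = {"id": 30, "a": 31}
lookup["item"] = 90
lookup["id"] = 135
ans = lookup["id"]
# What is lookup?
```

Trace (tracking lookup):
lookup = {'id': 30, 'a': 31}  # -> lookup = {'id': 30, 'a': 31}
lookup['item'] = 90  # -> lookup = {'id': 30, 'a': 31, 'item': 90}
lookup['id'] = 135  # -> lookup = {'id': 135, 'a': 31, 'item': 90}
ans = lookup['id']  # -> ans = 135

Answer: {'id': 135, 'a': 31, 'item': 90}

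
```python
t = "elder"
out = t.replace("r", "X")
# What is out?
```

Answer: 'eldeX'

Derivation:
Trace (tracking out):
t = 'elder'  # -> t = 'elder'
out = t.replace('r', 'X')  # -> out = 'eldeX'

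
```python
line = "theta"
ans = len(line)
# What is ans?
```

Answer: 5

Derivation:
Trace (tracking ans):
line = 'theta'  # -> line = 'theta'
ans = len(line)  # -> ans = 5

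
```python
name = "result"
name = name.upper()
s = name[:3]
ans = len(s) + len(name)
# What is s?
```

Answer: 'RES'

Derivation:
Trace (tracking s):
name = 'result'  # -> name = 'result'
name = name.upper()  # -> name = 'RESULT'
s = name[:3]  # -> s = 'RES'
ans = len(s) + len(name)  # -> ans = 9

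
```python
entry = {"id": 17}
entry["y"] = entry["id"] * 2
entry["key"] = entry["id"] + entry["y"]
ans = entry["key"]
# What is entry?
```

Trace (tracking entry):
entry = {'id': 17}  # -> entry = {'id': 17}
entry['y'] = entry['id'] * 2  # -> entry = {'id': 17, 'y': 34}
entry['key'] = entry['id'] + entry['y']  # -> entry = {'id': 17, 'y': 34, 'key': 51}
ans = entry['key']  # -> ans = 51

Answer: {'id': 17, 'y': 34, 'key': 51}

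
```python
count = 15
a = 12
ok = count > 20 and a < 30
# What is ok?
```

Answer: False

Derivation:
Trace (tracking ok):
count = 15  # -> count = 15
a = 12  # -> a = 12
ok = count > 20 and a < 30  # -> ok = False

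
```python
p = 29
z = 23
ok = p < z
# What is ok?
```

Trace (tracking ok):
p = 29  # -> p = 29
z = 23  # -> z = 23
ok = p < z  # -> ok = False

Answer: False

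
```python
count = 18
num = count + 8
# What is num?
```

Trace (tracking num):
count = 18  # -> count = 18
num = count + 8  # -> num = 26

Answer: 26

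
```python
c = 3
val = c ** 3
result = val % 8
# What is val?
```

Trace (tracking val):
c = 3  # -> c = 3
val = c ** 3  # -> val = 27
result = val % 8  # -> result = 3

Answer: 27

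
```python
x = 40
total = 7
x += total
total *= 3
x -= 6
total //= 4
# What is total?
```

Answer: 5

Derivation:
Trace (tracking total):
x = 40  # -> x = 40
total = 7  # -> total = 7
x += total  # -> x = 47
total *= 3  # -> total = 21
x -= 6  # -> x = 41
total //= 4  # -> total = 5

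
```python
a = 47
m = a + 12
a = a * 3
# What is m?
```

Trace (tracking m):
a = 47  # -> a = 47
m = a + 12  # -> m = 59
a = a * 3  # -> a = 141

Answer: 59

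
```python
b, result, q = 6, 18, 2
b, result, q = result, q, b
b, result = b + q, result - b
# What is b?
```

Trace (tracking b):
b, result, q = (6, 18, 2)  # -> b = 6, result = 18, q = 2
b, result, q = (result, q, b)  # -> b = 18, result = 2, q = 6
b, result = (b + q, result - b)  # -> b = 24, result = -16

Answer: 24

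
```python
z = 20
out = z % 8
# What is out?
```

Answer: 4

Derivation:
Trace (tracking out):
z = 20  # -> z = 20
out = z % 8  # -> out = 4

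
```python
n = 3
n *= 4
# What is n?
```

Trace (tracking n):
n = 3  # -> n = 3
n *= 4  # -> n = 12

Answer: 12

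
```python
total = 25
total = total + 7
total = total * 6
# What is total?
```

Answer: 192

Derivation:
Trace (tracking total):
total = 25  # -> total = 25
total = total + 7  # -> total = 32
total = total * 6  # -> total = 192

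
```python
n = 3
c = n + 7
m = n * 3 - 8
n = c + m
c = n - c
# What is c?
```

Answer: 1

Derivation:
Trace (tracking c):
n = 3  # -> n = 3
c = n + 7  # -> c = 10
m = n * 3 - 8  # -> m = 1
n = c + m  # -> n = 11
c = n - c  # -> c = 1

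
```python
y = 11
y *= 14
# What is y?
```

Answer: 154

Derivation:
Trace (tracking y):
y = 11  # -> y = 11
y *= 14  # -> y = 154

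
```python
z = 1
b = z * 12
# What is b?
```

Trace (tracking b):
z = 1  # -> z = 1
b = z * 12  # -> b = 12

Answer: 12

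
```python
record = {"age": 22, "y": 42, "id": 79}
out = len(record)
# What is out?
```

Trace (tracking out):
record = {'age': 22, 'y': 42, 'id': 79}  # -> record = {'age': 22, 'y': 42, 'id': 79}
out = len(record)  # -> out = 3

Answer: 3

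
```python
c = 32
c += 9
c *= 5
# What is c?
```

Answer: 205

Derivation:
Trace (tracking c):
c = 32  # -> c = 32
c += 9  # -> c = 41
c *= 5  # -> c = 205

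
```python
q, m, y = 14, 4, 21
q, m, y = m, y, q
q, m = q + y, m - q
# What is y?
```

Trace (tracking y):
q, m, y = (14, 4, 21)  # -> q = 14, m = 4, y = 21
q, m, y = (m, y, q)  # -> q = 4, m = 21, y = 14
q, m = (q + y, m - q)  # -> q = 18, m = 17

Answer: 14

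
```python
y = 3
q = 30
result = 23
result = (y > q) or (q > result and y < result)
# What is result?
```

Trace (tracking result):
y = 3  # -> y = 3
q = 30  # -> q = 30
result = 23  # -> result = 23
result = y > q or (q > result and y < result)  # -> result = True

Answer: True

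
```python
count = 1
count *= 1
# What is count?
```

Trace (tracking count):
count = 1  # -> count = 1
count *= 1  # -> count = 1

Answer: 1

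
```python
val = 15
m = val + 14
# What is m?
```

Trace (tracking m):
val = 15  # -> val = 15
m = val + 14  # -> m = 29

Answer: 29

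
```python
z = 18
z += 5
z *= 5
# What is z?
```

Trace (tracking z):
z = 18  # -> z = 18
z += 5  # -> z = 23
z *= 5  # -> z = 115

Answer: 115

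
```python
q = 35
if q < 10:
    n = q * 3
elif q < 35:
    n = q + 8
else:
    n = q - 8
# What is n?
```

Trace (tracking n):
q = 35  # -> q = 35
if q < 10:  # condition is False
elif q < 35:  # condition is False
else:
    n = q - 8  # -> n = 27

Answer: 27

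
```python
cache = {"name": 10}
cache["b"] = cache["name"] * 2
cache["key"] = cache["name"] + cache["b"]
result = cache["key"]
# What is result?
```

Answer: 30

Derivation:
Trace (tracking result):
cache = {'name': 10}  # -> cache = {'name': 10}
cache['b'] = cache['name'] * 2  # -> cache = {'name': 10, 'b': 20}
cache['key'] = cache['name'] + cache['b']  # -> cache = {'name': 10, 'b': 20, 'key': 30}
result = cache['key']  # -> result = 30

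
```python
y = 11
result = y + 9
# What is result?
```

Trace (tracking result):
y = 11  # -> y = 11
result = y + 9  # -> result = 20

Answer: 20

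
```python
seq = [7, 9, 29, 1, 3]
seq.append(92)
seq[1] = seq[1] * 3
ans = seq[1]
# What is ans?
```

Trace (tracking ans):
seq = [7, 9, 29, 1, 3]  # -> seq = [7, 9, 29, 1, 3]
seq.append(92)  # -> seq = [7, 9, 29, 1, 3, 92]
seq[1] = seq[1] * 3  # -> seq = [7, 27, 29, 1, 3, 92]
ans = seq[1]  # -> ans = 27

Answer: 27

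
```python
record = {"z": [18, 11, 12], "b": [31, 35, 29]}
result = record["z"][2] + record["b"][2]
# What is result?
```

Answer: 41

Derivation:
Trace (tracking result):
record = {'z': [18, 11, 12], 'b': [31, 35, 29]}  # -> record = {'z': [18, 11, 12], 'b': [31, 35, 29]}
result = record['z'][2] + record['b'][2]  # -> result = 41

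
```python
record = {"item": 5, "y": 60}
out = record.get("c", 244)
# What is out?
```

Answer: 244

Derivation:
Trace (tracking out):
record = {'item': 5, 'y': 60}  # -> record = {'item': 5, 'y': 60}
out = record.get('c', 244)  # -> out = 244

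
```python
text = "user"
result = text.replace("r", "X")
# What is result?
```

Trace (tracking result):
text = 'user'  # -> text = 'user'
result = text.replace('r', 'X')  # -> result = 'useX'

Answer: 'useX'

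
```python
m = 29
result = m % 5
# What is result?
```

Trace (tracking result):
m = 29  # -> m = 29
result = m % 5  # -> result = 4

Answer: 4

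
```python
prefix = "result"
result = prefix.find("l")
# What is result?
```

Answer: 4

Derivation:
Trace (tracking result):
prefix = 'result'  # -> prefix = 'result'
result = prefix.find('l')  # -> result = 4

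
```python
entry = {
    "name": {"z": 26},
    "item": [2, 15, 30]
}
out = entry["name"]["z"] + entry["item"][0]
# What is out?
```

Trace (tracking out):
entry = {'name': {'z': 26}, 'item': [2, 15, 30]}  # -> entry = {'name': {'z': 26}, 'item': [2, 15, 30]}
out = entry['name']['z'] + entry['item'][0]  # -> out = 28

Answer: 28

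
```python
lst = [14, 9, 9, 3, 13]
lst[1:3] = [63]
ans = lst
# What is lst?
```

Trace (tracking lst):
lst = [14, 9, 9, 3, 13]  # -> lst = [14, 9, 9, 3, 13]
lst[1:3] = [63]  # -> lst = [14, 63, 3, 13]
ans = lst  # -> ans = [14, 63, 3, 13]

Answer: [14, 63, 3, 13]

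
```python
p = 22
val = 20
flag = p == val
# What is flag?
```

Trace (tracking flag):
p = 22  # -> p = 22
val = 20  # -> val = 20
flag = p == val  # -> flag = False

Answer: False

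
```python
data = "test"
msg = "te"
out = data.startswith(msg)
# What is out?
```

Answer: True

Derivation:
Trace (tracking out):
data = 'test'  # -> data = 'test'
msg = 'te'  # -> msg = 'te'
out = data.startswith(msg)  # -> out = True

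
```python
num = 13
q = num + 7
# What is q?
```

Trace (tracking q):
num = 13  # -> num = 13
q = num + 7  # -> q = 20

Answer: 20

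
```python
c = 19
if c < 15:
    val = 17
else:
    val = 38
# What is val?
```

Trace (tracking val):
c = 19  # -> c = 19
if c < 15:  # condition is False
else:
    val = 38  # -> val = 38

Answer: 38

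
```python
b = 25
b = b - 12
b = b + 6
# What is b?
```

Answer: 19

Derivation:
Trace (tracking b):
b = 25  # -> b = 25
b = b - 12  # -> b = 13
b = b + 6  # -> b = 19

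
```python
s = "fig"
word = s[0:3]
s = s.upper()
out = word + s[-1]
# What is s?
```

Trace (tracking s):
s = 'fig'  # -> s = 'fig'
word = s[0:3]  # -> word = 'fig'
s = s.upper()  # -> s = 'FIG'
out = word + s[-1]  # -> out = 'figG'

Answer: 'FIG'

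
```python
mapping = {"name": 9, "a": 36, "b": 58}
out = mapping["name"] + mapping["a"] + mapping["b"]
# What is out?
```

Trace (tracking out):
mapping = {'name': 9, 'a': 36, 'b': 58}  # -> mapping = {'name': 9, 'a': 36, 'b': 58}
out = mapping['name'] + mapping['a'] + mapping['b']  # -> out = 103

Answer: 103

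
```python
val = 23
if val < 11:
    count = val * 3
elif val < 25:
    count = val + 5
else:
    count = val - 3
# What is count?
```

Trace (tracking count):
val = 23  # -> val = 23
if val < 11:  # condition is False
elif val < 25:  # condition is True
    count = val + 5  # -> count = 28

Answer: 28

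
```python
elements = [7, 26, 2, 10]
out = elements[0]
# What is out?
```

Answer: 7

Derivation:
Trace (tracking out):
elements = [7, 26, 2, 10]  # -> elements = [7, 26, 2, 10]
out = elements[0]  # -> out = 7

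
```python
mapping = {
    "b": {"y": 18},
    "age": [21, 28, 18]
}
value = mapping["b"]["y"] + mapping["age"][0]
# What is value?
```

Trace (tracking value):
mapping = {'b': {'y': 18}, 'age': [21, 28, 18]}  # -> mapping = {'b': {'y': 18}, 'age': [21, 28, 18]}
value = mapping['b']['y'] + mapping['age'][0]  # -> value = 39

Answer: 39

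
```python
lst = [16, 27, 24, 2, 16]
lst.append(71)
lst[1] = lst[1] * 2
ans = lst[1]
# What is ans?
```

Answer: 54

Derivation:
Trace (tracking ans):
lst = [16, 27, 24, 2, 16]  # -> lst = [16, 27, 24, 2, 16]
lst.append(71)  # -> lst = [16, 27, 24, 2, 16, 71]
lst[1] = lst[1] * 2  # -> lst = [16, 54, 24, 2, 16, 71]
ans = lst[1]  # -> ans = 54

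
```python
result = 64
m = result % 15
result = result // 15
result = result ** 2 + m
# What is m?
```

Trace (tracking m):
result = 64  # -> result = 64
m = result % 15  # -> m = 4
result = result // 15  # -> result = 4
result = result ** 2 + m  # -> result = 20

Answer: 4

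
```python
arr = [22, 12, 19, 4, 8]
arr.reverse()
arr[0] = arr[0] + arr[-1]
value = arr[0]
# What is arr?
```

Trace (tracking arr):
arr = [22, 12, 19, 4, 8]  # -> arr = [22, 12, 19, 4, 8]
arr.reverse()  # -> arr = [8, 4, 19, 12, 22]
arr[0] = arr[0] + arr[-1]  # -> arr = [30, 4, 19, 12, 22]
value = arr[0]  # -> value = 30

Answer: [30, 4, 19, 12, 22]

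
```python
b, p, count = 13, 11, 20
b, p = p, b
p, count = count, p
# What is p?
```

Answer: 20

Derivation:
Trace (tracking p):
b, p, count = (13, 11, 20)  # -> b = 13, p = 11, count = 20
b, p = (p, b)  # -> b = 11, p = 13
p, count = (count, p)  # -> p = 20, count = 13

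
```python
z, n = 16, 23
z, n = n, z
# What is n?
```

Answer: 16

Derivation:
Trace (tracking n):
z, n = (16, 23)  # -> z = 16, n = 23
z, n = (n, z)  # -> z = 23, n = 16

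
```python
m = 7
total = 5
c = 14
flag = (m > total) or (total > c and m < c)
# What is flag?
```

Answer: True

Derivation:
Trace (tracking flag):
m = 7  # -> m = 7
total = 5  # -> total = 5
c = 14  # -> c = 14
flag = m > total or (total > c and m < c)  # -> flag = True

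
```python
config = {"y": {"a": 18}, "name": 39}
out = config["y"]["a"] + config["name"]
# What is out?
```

Answer: 57

Derivation:
Trace (tracking out):
config = {'y': {'a': 18}, 'name': 39}  # -> config = {'y': {'a': 18}, 'name': 39}
out = config['y']['a'] + config['name']  # -> out = 57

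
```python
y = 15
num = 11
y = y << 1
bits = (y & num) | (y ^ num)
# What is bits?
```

Trace (tracking bits):
y = 15  # -> y = 15
num = 11  # -> num = 11
y = y << 1  # -> y = 30
bits = y & num | y ^ num  # -> bits = 31

Answer: 31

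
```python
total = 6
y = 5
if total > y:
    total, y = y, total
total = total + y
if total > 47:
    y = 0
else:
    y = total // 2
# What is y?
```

Answer: 5

Derivation:
Trace (tracking y):
total = 6  # -> total = 6
y = 5  # -> y = 5
if total > y:  # condition is True
    total, y = (y, total)  # -> total = 5, y = 6
total = total + y  # -> total = 11
if total > 47:  # condition is False
else:
    y = total // 2  # -> y = 5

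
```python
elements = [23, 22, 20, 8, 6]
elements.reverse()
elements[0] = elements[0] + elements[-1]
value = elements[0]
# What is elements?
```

Trace (tracking elements):
elements = [23, 22, 20, 8, 6]  # -> elements = [23, 22, 20, 8, 6]
elements.reverse()  # -> elements = [6, 8, 20, 22, 23]
elements[0] = elements[0] + elements[-1]  # -> elements = [29, 8, 20, 22, 23]
value = elements[0]  # -> value = 29

Answer: [29, 8, 20, 22, 23]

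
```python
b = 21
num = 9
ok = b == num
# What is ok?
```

Trace (tracking ok):
b = 21  # -> b = 21
num = 9  # -> num = 9
ok = b == num  # -> ok = False

Answer: False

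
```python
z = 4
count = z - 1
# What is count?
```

Answer: 3

Derivation:
Trace (tracking count):
z = 4  # -> z = 4
count = z - 1  # -> count = 3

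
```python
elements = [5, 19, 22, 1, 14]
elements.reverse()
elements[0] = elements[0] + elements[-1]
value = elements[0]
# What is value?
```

Answer: 19

Derivation:
Trace (tracking value):
elements = [5, 19, 22, 1, 14]  # -> elements = [5, 19, 22, 1, 14]
elements.reverse()  # -> elements = [14, 1, 22, 19, 5]
elements[0] = elements[0] + elements[-1]  # -> elements = [19, 1, 22, 19, 5]
value = elements[0]  # -> value = 19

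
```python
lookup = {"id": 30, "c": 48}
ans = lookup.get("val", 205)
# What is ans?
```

Answer: 205

Derivation:
Trace (tracking ans):
lookup = {'id': 30, 'c': 48}  # -> lookup = {'id': 30, 'c': 48}
ans = lookup.get('val', 205)  # -> ans = 205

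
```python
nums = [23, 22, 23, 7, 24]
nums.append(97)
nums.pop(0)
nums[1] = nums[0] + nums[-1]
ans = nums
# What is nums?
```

Answer: [22, 119, 7, 24, 97]

Derivation:
Trace (tracking nums):
nums = [23, 22, 23, 7, 24]  # -> nums = [23, 22, 23, 7, 24]
nums.append(97)  # -> nums = [23, 22, 23, 7, 24, 97]
nums.pop(0)  # -> nums = [22, 23, 7, 24, 97]
nums[1] = nums[0] + nums[-1]  # -> nums = [22, 119, 7, 24, 97]
ans = nums  # -> ans = [22, 119, 7, 24, 97]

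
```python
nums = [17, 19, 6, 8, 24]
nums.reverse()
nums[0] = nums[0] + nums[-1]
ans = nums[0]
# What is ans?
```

Answer: 41

Derivation:
Trace (tracking ans):
nums = [17, 19, 6, 8, 24]  # -> nums = [17, 19, 6, 8, 24]
nums.reverse()  # -> nums = [24, 8, 6, 19, 17]
nums[0] = nums[0] + nums[-1]  # -> nums = [41, 8, 6, 19, 17]
ans = nums[0]  # -> ans = 41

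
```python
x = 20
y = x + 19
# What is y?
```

Trace (tracking y):
x = 20  # -> x = 20
y = x + 19  # -> y = 39

Answer: 39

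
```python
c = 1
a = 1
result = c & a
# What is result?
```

Trace (tracking result):
c = 1  # -> c = 1
a = 1  # -> a = 1
result = c & a  # -> result = 1

Answer: 1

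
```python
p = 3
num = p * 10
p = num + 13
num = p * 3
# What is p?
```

Answer: 43

Derivation:
Trace (tracking p):
p = 3  # -> p = 3
num = p * 10  # -> num = 30
p = num + 13  # -> p = 43
num = p * 3  # -> num = 129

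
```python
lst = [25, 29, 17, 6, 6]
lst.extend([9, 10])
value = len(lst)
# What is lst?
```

Trace (tracking lst):
lst = [25, 29, 17, 6, 6]  # -> lst = [25, 29, 17, 6, 6]
lst.extend([9, 10])  # -> lst = [25, 29, 17, 6, 6, 9, 10]
value = len(lst)  # -> value = 7

Answer: [25, 29, 17, 6, 6, 9, 10]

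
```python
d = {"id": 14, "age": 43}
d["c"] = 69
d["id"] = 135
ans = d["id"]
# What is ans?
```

Answer: 135

Derivation:
Trace (tracking ans):
d = {'id': 14, 'age': 43}  # -> d = {'id': 14, 'age': 43}
d['c'] = 69  # -> d = {'id': 14, 'age': 43, 'c': 69}
d['id'] = 135  # -> d = {'id': 135, 'age': 43, 'c': 69}
ans = d['id']  # -> ans = 135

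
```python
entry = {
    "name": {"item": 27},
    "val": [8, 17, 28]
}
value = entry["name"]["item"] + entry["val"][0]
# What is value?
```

Trace (tracking value):
entry = {'name': {'item': 27}, 'val': [8, 17, 28]}  # -> entry = {'name': {'item': 27}, 'val': [8, 17, 28]}
value = entry['name']['item'] + entry['val'][0]  # -> value = 35

Answer: 35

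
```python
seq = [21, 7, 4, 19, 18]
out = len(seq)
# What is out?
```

Trace (tracking out):
seq = [21, 7, 4, 19, 18]  # -> seq = [21, 7, 4, 19, 18]
out = len(seq)  # -> out = 5

Answer: 5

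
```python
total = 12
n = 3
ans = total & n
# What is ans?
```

Trace (tracking ans):
total = 12  # -> total = 12
n = 3  # -> n = 3
ans = total & n  # -> ans = 0

Answer: 0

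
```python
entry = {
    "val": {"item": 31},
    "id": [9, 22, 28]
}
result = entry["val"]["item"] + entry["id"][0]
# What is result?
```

Answer: 40

Derivation:
Trace (tracking result):
entry = {'val': {'item': 31}, 'id': [9, 22, 28]}  # -> entry = {'val': {'item': 31}, 'id': [9, 22, 28]}
result = entry['val']['item'] + entry['id'][0]  # -> result = 40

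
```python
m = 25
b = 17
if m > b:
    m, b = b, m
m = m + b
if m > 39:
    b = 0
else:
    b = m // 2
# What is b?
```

Trace (tracking b):
m = 25  # -> m = 25
b = 17  # -> b = 17
if m > b:  # condition is True
    m, b = (b, m)  # -> m = 17, b = 25
m = m + b  # -> m = 42
if m > 39:  # condition is True
    b = 0  # -> b = 0

Answer: 0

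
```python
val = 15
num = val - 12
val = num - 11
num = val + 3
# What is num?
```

Trace (tracking num):
val = 15  # -> val = 15
num = val - 12  # -> num = 3
val = num - 11  # -> val = -8
num = val + 3  # -> num = -5

Answer: -5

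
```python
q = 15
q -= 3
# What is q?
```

Answer: 12

Derivation:
Trace (tracking q):
q = 15  # -> q = 15
q -= 3  # -> q = 12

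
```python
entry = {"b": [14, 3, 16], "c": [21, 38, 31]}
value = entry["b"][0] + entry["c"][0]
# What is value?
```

Answer: 35

Derivation:
Trace (tracking value):
entry = {'b': [14, 3, 16], 'c': [21, 38, 31]}  # -> entry = {'b': [14, 3, 16], 'c': [21, 38, 31]}
value = entry['b'][0] + entry['c'][0]  # -> value = 35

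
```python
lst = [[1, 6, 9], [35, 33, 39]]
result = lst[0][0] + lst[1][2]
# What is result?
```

Trace (tracking result):
lst = [[1, 6, 9], [35, 33, 39]]  # -> lst = [[1, 6, 9], [35, 33, 39]]
result = lst[0][0] + lst[1][2]  # -> result = 40

Answer: 40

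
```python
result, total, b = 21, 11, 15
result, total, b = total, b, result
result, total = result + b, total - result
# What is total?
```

Trace (tracking total):
result, total, b = (21, 11, 15)  # -> result = 21, total = 11, b = 15
result, total, b = (total, b, result)  # -> result = 11, total = 15, b = 21
result, total = (result + b, total - result)  # -> result = 32, total = 4

Answer: 4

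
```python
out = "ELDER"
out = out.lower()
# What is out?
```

Answer: 'elder'

Derivation:
Trace (tracking out):
out = 'ELDER'  # -> out = 'ELDER'
out = out.lower()  # -> out = 'elder'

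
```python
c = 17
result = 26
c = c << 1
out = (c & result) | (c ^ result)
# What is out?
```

Trace (tracking out):
c = 17  # -> c = 17
result = 26  # -> result = 26
c = c << 1  # -> c = 34
out = c & result | c ^ result  # -> out = 58

Answer: 58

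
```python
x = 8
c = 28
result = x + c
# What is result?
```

Answer: 36

Derivation:
Trace (tracking result):
x = 8  # -> x = 8
c = 28  # -> c = 28
result = x + c  # -> result = 36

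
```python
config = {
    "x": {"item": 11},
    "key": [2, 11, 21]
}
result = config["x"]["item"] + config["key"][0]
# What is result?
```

Trace (tracking result):
config = {'x': {'item': 11}, 'key': [2, 11, 21]}  # -> config = {'x': {'item': 11}, 'key': [2, 11, 21]}
result = config['x']['item'] + config['key'][0]  # -> result = 13

Answer: 13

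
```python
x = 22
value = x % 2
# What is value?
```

Answer: 0

Derivation:
Trace (tracking value):
x = 22  # -> x = 22
value = x % 2  # -> value = 0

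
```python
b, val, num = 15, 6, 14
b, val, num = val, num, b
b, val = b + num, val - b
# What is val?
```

Answer: 8

Derivation:
Trace (tracking val):
b, val, num = (15, 6, 14)  # -> b = 15, val = 6, num = 14
b, val, num = (val, num, b)  # -> b = 6, val = 14, num = 15
b, val = (b + num, val - b)  # -> b = 21, val = 8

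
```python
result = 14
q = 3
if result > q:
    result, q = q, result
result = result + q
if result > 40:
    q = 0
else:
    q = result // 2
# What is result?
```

Answer: 17

Derivation:
Trace (tracking result):
result = 14  # -> result = 14
q = 3  # -> q = 3
if result > q:  # condition is True
    result, q = (q, result)  # -> result = 3, q = 14
result = result + q  # -> result = 17
if result > 40:  # condition is False
else:
    q = result // 2  # -> q = 8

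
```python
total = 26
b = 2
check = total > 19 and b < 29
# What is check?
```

Trace (tracking check):
total = 26  # -> total = 26
b = 2  # -> b = 2
check = total > 19 and b < 29  # -> check = True

Answer: True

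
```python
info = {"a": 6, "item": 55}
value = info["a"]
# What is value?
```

Trace (tracking value):
info = {'a': 6, 'item': 55}  # -> info = {'a': 6, 'item': 55}
value = info['a']  # -> value = 6

Answer: 6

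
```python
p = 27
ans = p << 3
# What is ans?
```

Answer: 216

Derivation:
Trace (tracking ans):
p = 27  # -> p = 27
ans = p << 3  # -> ans = 216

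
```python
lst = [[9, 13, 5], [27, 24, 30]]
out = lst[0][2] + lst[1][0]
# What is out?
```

Answer: 32

Derivation:
Trace (tracking out):
lst = [[9, 13, 5], [27, 24, 30]]  # -> lst = [[9, 13, 5], [27, 24, 30]]
out = lst[0][2] + lst[1][0]  # -> out = 32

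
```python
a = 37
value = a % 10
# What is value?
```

Trace (tracking value):
a = 37  # -> a = 37
value = a % 10  # -> value = 7

Answer: 7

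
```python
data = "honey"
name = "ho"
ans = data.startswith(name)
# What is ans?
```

Trace (tracking ans):
data = 'honey'  # -> data = 'honey'
name = 'ho'  # -> name = 'ho'
ans = data.startswith(name)  # -> ans = True

Answer: True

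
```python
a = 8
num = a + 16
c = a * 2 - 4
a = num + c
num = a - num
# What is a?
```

Answer: 36

Derivation:
Trace (tracking a):
a = 8  # -> a = 8
num = a + 16  # -> num = 24
c = a * 2 - 4  # -> c = 12
a = num + c  # -> a = 36
num = a - num  # -> num = 12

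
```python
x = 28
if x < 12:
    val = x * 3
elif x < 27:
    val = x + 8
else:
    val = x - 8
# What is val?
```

Answer: 20

Derivation:
Trace (tracking val):
x = 28  # -> x = 28
if x < 12:  # condition is False
elif x < 27:  # condition is False
else:
    val = x - 8  # -> val = 20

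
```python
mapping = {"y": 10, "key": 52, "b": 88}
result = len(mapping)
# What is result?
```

Trace (tracking result):
mapping = {'y': 10, 'key': 52, 'b': 88}  # -> mapping = {'y': 10, 'key': 52, 'b': 88}
result = len(mapping)  # -> result = 3

Answer: 3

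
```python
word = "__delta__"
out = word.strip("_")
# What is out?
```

Trace (tracking out):
word = '__delta__'  # -> word = '__delta__'
out = word.strip('_')  # -> out = 'delta'

Answer: 'delta'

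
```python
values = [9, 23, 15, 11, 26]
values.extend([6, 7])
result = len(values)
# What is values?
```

Trace (tracking values):
values = [9, 23, 15, 11, 26]  # -> values = [9, 23, 15, 11, 26]
values.extend([6, 7])  # -> values = [9, 23, 15, 11, 26, 6, 7]
result = len(values)  # -> result = 7

Answer: [9, 23, 15, 11, 26, 6, 7]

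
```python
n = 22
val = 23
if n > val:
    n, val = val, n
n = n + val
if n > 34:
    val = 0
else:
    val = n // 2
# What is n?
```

Answer: 45

Derivation:
Trace (tracking n):
n = 22  # -> n = 22
val = 23  # -> val = 23
if n > val:  # condition is False
n = n + val  # -> n = 45
if n > 34:  # condition is True
    val = 0  # -> val = 0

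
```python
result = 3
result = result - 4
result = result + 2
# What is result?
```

Answer: 1

Derivation:
Trace (tracking result):
result = 3  # -> result = 3
result = result - 4  # -> result = -1
result = result + 2  # -> result = 1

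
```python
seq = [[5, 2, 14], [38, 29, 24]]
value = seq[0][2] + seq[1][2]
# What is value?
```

Trace (tracking value):
seq = [[5, 2, 14], [38, 29, 24]]  # -> seq = [[5, 2, 14], [38, 29, 24]]
value = seq[0][2] + seq[1][2]  # -> value = 38

Answer: 38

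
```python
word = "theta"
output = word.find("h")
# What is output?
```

Answer: 1

Derivation:
Trace (tracking output):
word = 'theta'  # -> word = 'theta'
output = word.find('h')  # -> output = 1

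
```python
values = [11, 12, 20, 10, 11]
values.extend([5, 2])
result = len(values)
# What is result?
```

Answer: 7

Derivation:
Trace (tracking result):
values = [11, 12, 20, 10, 11]  # -> values = [11, 12, 20, 10, 11]
values.extend([5, 2])  # -> values = [11, 12, 20, 10, 11, 5, 2]
result = len(values)  # -> result = 7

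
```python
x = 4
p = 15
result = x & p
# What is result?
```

Answer: 4

Derivation:
Trace (tracking result):
x = 4  # -> x = 4
p = 15  # -> p = 15
result = x & p  # -> result = 4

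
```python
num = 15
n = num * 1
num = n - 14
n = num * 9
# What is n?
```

Answer: 9

Derivation:
Trace (tracking n):
num = 15  # -> num = 15
n = num * 1  # -> n = 15
num = n - 14  # -> num = 1
n = num * 9  # -> n = 9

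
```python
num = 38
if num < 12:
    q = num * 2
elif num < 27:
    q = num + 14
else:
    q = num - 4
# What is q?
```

Answer: 34

Derivation:
Trace (tracking q):
num = 38  # -> num = 38
if num < 12:  # condition is False
elif num < 27:  # condition is False
else:
    q = num - 4  # -> q = 34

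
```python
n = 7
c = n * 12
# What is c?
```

Answer: 84

Derivation:
Trace (tracking c):
n = 7  # -> n = 7
c = n * 12  # -> c = 84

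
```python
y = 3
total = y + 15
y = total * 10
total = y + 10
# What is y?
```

Answer: 180

Derivation:
Trace (tracking y):
y = 3  # -> y = 3
total = y + 15  # -> total = 18
y = total * 10  # -> y = 180
total = y + 10  # -> total = 190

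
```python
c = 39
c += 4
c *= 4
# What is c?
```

Answer: 172

Derivation:
Trace (tracking c):
c = 39  # -> c = 39
c += 4  # -> c = 43
c *= 4  # -> c = 172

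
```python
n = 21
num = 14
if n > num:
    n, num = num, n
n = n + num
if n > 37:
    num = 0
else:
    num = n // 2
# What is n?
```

Answer: 35

Derivation:
Trace (tracking n):
n = 21  # -> n = 21
num = 14  # -> num = 14
if n > num:  # condition is True
    n, num = (num, n)  # -> n = 14, num = 21
n = n + num  # -> n = 35
if n > 37:  # condition is False
else:
    num = n // 2  # -> num = 17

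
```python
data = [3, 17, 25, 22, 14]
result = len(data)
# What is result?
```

Trace (tracking result):
data = [3, 17, 25, 22, 14]  # -> data = [3, 17, 25, 22, 14]
result = len(data)  # -> result = 5

Answer: 5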